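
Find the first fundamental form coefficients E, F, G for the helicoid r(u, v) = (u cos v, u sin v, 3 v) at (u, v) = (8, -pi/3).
E = 1;  F = 0;  G = 73

Partials: r_u = (cos(v), sin(v), 0), r_v = (-u*sin(v), u*cos(v), 3). As functions of (u, v):
  E = r_u · r_u = 1,
  F = r_u · r_v = 0,
  G = r_v · r_v = u^2 + 9.
Evaluating at (u, v) = (8, -pi/3): E = 1, F = 0, G = 73.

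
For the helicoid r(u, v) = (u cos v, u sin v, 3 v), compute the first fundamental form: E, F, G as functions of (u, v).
E = 1;  F = 0;  G = u^2 + 9

Compute partials: r_u = (cos(v), sin(v), 0), r_v = (-u*sin(v), u*cos(v), 3). Then
  E = r_u · r_u = 1,
  F = r_u · r_v = 0,
  G = r_v · r_v = u^2 + 9.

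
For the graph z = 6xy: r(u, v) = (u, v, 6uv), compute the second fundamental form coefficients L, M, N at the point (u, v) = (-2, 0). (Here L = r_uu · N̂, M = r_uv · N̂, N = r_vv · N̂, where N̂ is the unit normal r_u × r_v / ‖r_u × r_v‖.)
L = 0;  M = 6*sqrt(145)/145;  N = 0

Compute the unit normal N̂(u, v) = (-6*v/sqrt(36*u^2 + 36*v^2 + 1), -6*u/sqrt(36*u^2 + 36*v^2 + 1), 1/sqrt(36*u^2 + 36*v^2 + 1)), and the second partials r_uu, r_uv, r_vv. Take dot products:
  L(u, v) = r_uu · N̂ = 0,
  M(u, v) = r_uv · N̂ = 6/sqrt(36*u^2 + 36*v^2 + 1),
  N(u, v) = r_vv · N̂ = 0.
Evaluating at (u, v) = (-2, 0):
  L = 0, M = 6*sqrt(145)/145, N = 0.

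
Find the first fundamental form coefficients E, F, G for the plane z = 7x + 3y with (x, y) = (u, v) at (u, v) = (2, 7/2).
E = 50;  F = 21;  G = 10

Partials: r_u = (1, 0, 7), r_v = (0, 1, 3). As functions of (u, v):
  E = r_u · r_u = 50,
  F = r_u · r_v = 21,
  G = r_v · r_v = 10.
Evaluating at (u, v) = (2, 7/2): E = 50, F = 21, G = 10.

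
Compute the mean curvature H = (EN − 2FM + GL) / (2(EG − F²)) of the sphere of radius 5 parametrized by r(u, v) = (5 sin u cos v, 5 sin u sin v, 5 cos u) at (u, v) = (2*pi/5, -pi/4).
H = -1/5

With E = 25, F = 0, G = 25*sin(u)^2, L = -5*sin(u)/Abs(sin(u)), M = 0, N = -5*sin(u)^3/Abs(sin(u)), assemble
  H = (EN − 2FM + GL) / (2(EG − F²)) = -sin(u)/(5*Abs(sin(u))).
At (u, v) = (2*pi/5, -pi/4): H = -1/5.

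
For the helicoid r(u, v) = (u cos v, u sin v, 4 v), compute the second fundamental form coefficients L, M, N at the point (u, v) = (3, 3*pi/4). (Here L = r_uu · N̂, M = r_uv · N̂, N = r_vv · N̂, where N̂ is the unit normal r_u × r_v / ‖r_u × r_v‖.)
L = 0;  M = -4/5;  N = 0

Compute the unit normal N̂(u, v) = (4*sin(v)/sqrt(u^2 + 16), -4*cos(v)/sqrt(u^2 + 16), u/sqrt(u^2 + 16)), and the second partials r_uu, r_uv, r_vv. Take dot products:
  L(u, v) = r_uu · N̂ = 0,
  M(u, v) = r_uv · N̂ = -4/sqrt(u^2 + 16),
  N(u, v) = r_vv · N̂ = 0.
Evaluating at (u, v) = (3, 3*pi/4):
  L = 0, M = -4/5, N = 0.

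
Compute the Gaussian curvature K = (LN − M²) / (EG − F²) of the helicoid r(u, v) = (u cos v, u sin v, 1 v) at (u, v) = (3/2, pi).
K = -16/169

Coefficients of the first fundamental form: E = 1, F = 0, G = u^2 + 1.
Coefficients of the second fundamental form: L = 0, M = -1/sqrt(u^2 + 1), N = 0.
Assemble K = (LN − M²)/(EG − F²) = -1/(u^2 + 1)^2. At (u, v) = (3/2, pi): K = -16/169.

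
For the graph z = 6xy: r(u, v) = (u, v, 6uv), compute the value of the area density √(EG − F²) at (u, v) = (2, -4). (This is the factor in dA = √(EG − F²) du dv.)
√(EG − F²)|_{(2, -4)} = sqrt(721)

E = 36*v^2 + 1, F = 36*u*v, G = 36*u^2 + 1, so EG − F² = 36*u^2 + 36*v^2 + 1. Taking the positive square root: √(EG − F²) = sqrt(36*u^2 + 36*v^2 + 1). At (u, v) = (2, -4): sqrt(721).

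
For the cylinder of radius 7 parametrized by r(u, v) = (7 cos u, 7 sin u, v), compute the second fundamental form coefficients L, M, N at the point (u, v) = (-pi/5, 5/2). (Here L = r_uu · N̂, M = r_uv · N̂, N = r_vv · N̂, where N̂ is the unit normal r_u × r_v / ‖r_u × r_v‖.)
L = -7;  M = 0;  N = 0

Compute the unit normal N̂(u, v) = (cos(u), sin(u), 0), and the second partials r_uu, r_uv, r_vv. Take dot products:
  L(u, v) = r_uu · N̂ = -7,
  M(u, v) = r_uv · N̂ = 0,
  N(u, v) = r_vv · N̂ = 0.
Evaluating at (u, v) = (-pi/5, 5/2):
  L = -7, M = 0, N = 0.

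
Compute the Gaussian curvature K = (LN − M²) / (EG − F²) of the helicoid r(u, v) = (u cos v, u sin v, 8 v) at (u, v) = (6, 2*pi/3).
K = -4/625

Coefficients of the first fundamental form: E = 1, F = 0, G = u^2 + 64.
Coefficients of the second fundamental form: L = 0, M = -8/sqrt(u^2 + 64), N = 0.
Assemble K = (LN − M²)/(EG − F²) = -64/(u^2 + 64)^2. At (u, v) = (6, 2*pi/3): K = -4/625.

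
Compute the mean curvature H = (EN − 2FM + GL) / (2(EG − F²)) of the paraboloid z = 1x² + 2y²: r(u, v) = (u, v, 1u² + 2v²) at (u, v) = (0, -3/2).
H = 39*sqrt(37)/1369

With E = 4*u^2 + 1, F = 8*u*v, G = 16*v^2 + 1, L = 2/sqrt(4*u^2 + 16*v^2 + 1), M = 0, N = 4/sqrt(4*u^2 + 16*v^2 + 1), assemble
  H = (EN − 2FM + GL) / (2(EG − F²)) = (8*u^2 + 16*v^2 + 3)/(4*u^2 + 16*v^2 + 1)^(3/2).
At (u, v) = (0, -3/2): H = 39*sqrt(37)/1369.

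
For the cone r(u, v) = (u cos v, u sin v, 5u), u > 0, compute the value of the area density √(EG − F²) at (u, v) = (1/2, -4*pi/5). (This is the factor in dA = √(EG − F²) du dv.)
√(EG − F²)|_{(1/2, -4*pi/5)} = sqrt(26)/2

E = 26, F = 0, G = u^2, so EG − F² = 26*u^2. Taking the positive square root: √(EG − F²) = sqrt(26)*Abs(u). At (u, v) = (1/2, -4*pi/5): sqrt(26)/2.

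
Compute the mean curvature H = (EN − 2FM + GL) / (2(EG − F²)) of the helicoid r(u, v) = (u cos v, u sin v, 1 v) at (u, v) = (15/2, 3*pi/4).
H = 0

With E = 1, F = 0, G = u^2 + 1, L = 0, M = -1/sqrt(u^2 + 1), N = 0, assemble
  H = (EN − 2FM + GL) / (2(EG − F²)) = 0.
At (u, v) = (15/2, 3*pi/4): H = 0.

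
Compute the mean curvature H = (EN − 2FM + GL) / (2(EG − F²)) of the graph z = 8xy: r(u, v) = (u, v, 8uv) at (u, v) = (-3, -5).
H = -7680*sqrt(2177)/4739329

With E = 64*v^2 + 1, F = 64*u*v, G = 64*u^2 + 1, L = 0, M = 8/sqrt(64*u^2 + 64*v^2 + 1), N = 0, assemble
  H = (EN − 2FM + GL) / (2(EG − F²)) = -512*u*v/(64*u^2 + 64*v^2 + 1)^(3/2).
At (u, v) = (-3, -5): H = -7680*sqrt(2177)/4739329.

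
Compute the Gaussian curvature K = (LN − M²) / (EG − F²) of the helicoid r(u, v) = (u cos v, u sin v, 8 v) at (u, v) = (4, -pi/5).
K = -1/100

Coefficients of the first fundamental form: E = 1, F = 0, G = u^2 + 64.
Coefficients of the second fundamental form: L = 0, M = -8/sqrt(u^2 + 64), N = 0.
Assemble K = (LN − M²)/(EG − F²) = -64/(u^2 + 64)^2. At (u, v) = (4, -pi/5): K = -1/100.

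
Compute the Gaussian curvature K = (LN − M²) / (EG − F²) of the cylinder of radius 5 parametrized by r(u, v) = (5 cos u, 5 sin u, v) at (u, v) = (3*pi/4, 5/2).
K = 0

Coefficients of the first fundamental form: E = 25, F = 0, G = 1.
Coefficients of the second fundamental form: L = -5, M = 0, N = 0.
Assemble K = (LN − M²)/(EG − F²) = 0. At (u, v) = (3*pi/4, 5/2): K = 0.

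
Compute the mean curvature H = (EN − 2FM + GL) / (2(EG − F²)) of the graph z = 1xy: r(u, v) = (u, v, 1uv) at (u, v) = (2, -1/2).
H = 8*sqrt(21)/441

With E = v^2 + 1, F = u*v, G = u^2 + 1, L = 0, M = 1/sqrt(u^2 + v^2 + 1), N = 0, assemble
  H = (EN − 2FM + GL) / (2(EG − F²)) = -u*v/(u^2 + v^2 + 1)^(3/2).
At (u, v) = (2, -1/2): H = 8*sqrt(21)/441.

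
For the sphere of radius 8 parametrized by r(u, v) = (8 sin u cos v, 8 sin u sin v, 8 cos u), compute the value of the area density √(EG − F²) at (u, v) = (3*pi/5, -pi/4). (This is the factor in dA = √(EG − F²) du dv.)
√(EG − F²)|_{(3*pi/5, -pi/4)} = 16*sqrt(2*sqrt(5) + 10)

E = 64, F = 0, G = 64*sin(u)^2, so EG − F² = 4096*sin(u)^2. Taking the positive square root: √(EG − F²) = 64*Abs(sin(u)). At (u, v) = (3*pi/5, -pi/4): 16*sqrt(2*sqrt(5) + 10).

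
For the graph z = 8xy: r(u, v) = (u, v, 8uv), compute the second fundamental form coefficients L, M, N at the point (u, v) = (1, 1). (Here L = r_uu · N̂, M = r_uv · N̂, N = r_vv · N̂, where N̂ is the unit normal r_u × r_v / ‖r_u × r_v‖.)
L = 0;  M = 8*sqrt(129)/129;  N = 0

Compute the unit normal N̂(u, v) = (-8*v/sqrt(64*u^2 + 64*v^2 + 1), -8*u/sqrt(64*u^2 + 64*v^2 + 1), 1/sqrt(64*u^2 + 64*v^2 + 1)), and the second partials r_uu, r_uv, r_vv. Take dot products:
  L(u, v) = r_uu · N̂ = 0,
  M(u, v) = r_uv · N̂ = 8/sqrt(64*u^2 + 64*v^2 + 1),
  N(u, v) = r_vv · N̂ = 0.
Evaluating at (u, v) = (1, 1):
  L = 0, M = 8*sqrt(129)/129, N = 0.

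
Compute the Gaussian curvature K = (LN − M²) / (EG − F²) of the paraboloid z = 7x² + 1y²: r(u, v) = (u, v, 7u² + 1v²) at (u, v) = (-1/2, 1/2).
K = 28/2601

Coefficients of the first fundamental form: E = 196*u^2 + 1, F = 28*u*v, G = 4*v^2 + 1.
Coefficients of the second fundamental form: L = 14/sqrt(196*u^2 + 4*v^2 + 1), M = 0, N = 2/sqrt(196*u^2 + 4*v^2 + 1).
Assemble K = (LN − M²)/(EG − F²) = 28/(38416*u^4 + 1568*u^2*v^2 + 392*u^2 + 16*v^4 + 8*v^2 + 1). At (u, v) = (-1/2, 1/2): K = 28/2601.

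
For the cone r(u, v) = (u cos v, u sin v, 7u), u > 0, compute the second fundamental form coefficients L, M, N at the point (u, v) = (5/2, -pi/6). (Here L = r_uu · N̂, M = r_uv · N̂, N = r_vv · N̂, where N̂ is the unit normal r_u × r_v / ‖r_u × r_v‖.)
L = 0;  M = 0;  N = 7*sqrt(2)/4

Compute the unit normal N̂(u, v) = (-7*sqrt(2)*u*cos(v)/(10*Abs(u)), -7*sqrt(2)*u*sin(v)/(10*Abs(u)), sqrt(2)*u/(10*Abs(u))), and the second partials r_uu, r_uv, r_vv. Take dot products:
  L(u, v) = r_uu · N̂ = 0,
  M(u, v) = r_uv · N̂ = 0,
  N(u, v) = r_vv · N̂ = 7*sqrt(2)*u^2/(10*Abs(u)).
Evaluating at (u, v) = (5/2, -pi/6):
  L = 0, M = 0, N = 7*sqrt(2)/4.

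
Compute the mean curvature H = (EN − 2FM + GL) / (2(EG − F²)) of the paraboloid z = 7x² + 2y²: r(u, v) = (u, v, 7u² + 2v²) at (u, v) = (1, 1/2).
H = 143*sqrt(201)/13467

With E = 196*u^2 + 1, F = 56*u*v, G = 16*v^2 + 1, L = 14/sqrt(196*u^2 + 16*v^2 + 1), M = 0, N = 4/sqrt(196*u^2 + 16*v^2 + 1), assemble
  H = (EN − 2FM + GL) / (2(EG − F²)) = (392*u^2 + 112*v^2 + 9)/(196*u^2 + 16*v^2 + 1)^(3/2).
At (u, v) = (1, 1/2): H = 143*sqrt(201)/13467.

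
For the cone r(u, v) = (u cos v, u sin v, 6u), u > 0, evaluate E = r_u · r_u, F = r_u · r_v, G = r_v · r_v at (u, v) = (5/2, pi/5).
E = 37;  F = 0;  G = 25/4

Partials: r_u = (cos(v), sin(v), 6), r_v = (-u*sin(v), u*cos(v), 0). As functions of (u, v):
  E = r_u · r_u = 37,
  F = r_u · r_v = 0,
  G = r_v · r_v = u^2.
Evaluating at (u, v) = (5/2, pi/5): E = 37, F = 0, G = 25/4.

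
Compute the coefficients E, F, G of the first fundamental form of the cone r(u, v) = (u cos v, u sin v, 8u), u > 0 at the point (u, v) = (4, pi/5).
E = 65;  F = 0;  G = 16

Partials: r_u = (cos(v), sin(v), 8), r_v = (-u*sin(v), u*cos(v), 0). As functions of (u, v):
  E = r_u · r_u = 65,
  F = r_u · r_v = 0,
  G = r_v · r_v = u^2.
Evaluating at (u, v) = (4, pi/5): E = 65, F = 0, G = 16.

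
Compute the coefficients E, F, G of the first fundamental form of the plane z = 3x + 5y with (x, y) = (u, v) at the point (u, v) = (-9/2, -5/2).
E = 10;  F = 15;  G = 26

Partials: r_u = (1, 0, 3), r_v = (0, 1, 5). As functions of (u, v):
  E = r_u · r_u = 10,
  F = r_u · r_v = 15,
  G = r_v · r_v = 26.
Evaluating at (u, v) = (-9/2, -5/2): E = 10, F = 15, G = 26.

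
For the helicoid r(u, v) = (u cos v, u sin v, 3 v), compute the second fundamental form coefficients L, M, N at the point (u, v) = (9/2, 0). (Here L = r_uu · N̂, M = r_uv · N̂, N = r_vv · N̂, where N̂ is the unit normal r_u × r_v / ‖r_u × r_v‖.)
L = 0;  M = -2*sqrt(13)/13;  N = 0

Compute the unit normal N̂(u, v) = (3*sin(v)/sqrt(u^2 + 9), -3*cos(v)/sqrt(u^2 + 9), u/sqrt(u^2 + 9)), and the second partials r_uu, r_uv, r_vv. Take dot products:
  L(u, v) = r_uu · N̂ = 0,
  M(u, v) = r_uv · N̂ = -3/sqrt(u^2 + 9),
  N(u, v) = r_vv · N̂ = 0.
Evaluating at (u, v) = (9/2, 0):
  L = 0, M = -2*sqrt(13)/13, N = 0.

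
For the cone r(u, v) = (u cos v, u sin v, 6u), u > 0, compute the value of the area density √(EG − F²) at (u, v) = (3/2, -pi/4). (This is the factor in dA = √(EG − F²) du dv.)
√(EG − F²)|_{(3/2, -pi/4)} = 3*sqrt(37)/2

E = 37, F = 0, G = u^2, so EG − F² = 37*u^2. Taking the positive square root: √(EG − F²) = sqrt(37)*Abs(u). At (u, v) = (3/2, -pi/4): 3*sqrt(37)/2.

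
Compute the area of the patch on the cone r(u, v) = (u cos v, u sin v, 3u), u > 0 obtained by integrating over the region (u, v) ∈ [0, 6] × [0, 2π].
Area = 36*sqrt(10)*pi

Area = ∫∫ √(EG − F²) du dv with √(EG − F²) = sqrt(10)*Abs(u). Integrating over [0, 6] × [0, 2π] gives 36*sqrt(10)*pi.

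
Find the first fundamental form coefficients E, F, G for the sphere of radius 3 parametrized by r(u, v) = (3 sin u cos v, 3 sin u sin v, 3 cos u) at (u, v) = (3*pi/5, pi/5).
E = 9;  F = 0;  G = 9*sqrt(5)/8 + 45/8

Partials: r_u = (3*cos(u)*cos(v), 3*sin(v)*cos(u), -3*sin(u)), r_v = (-3*sin(u)*sin(v), 3*sin(u)*cos(v), 0). As functions of (u, v):
  E = r_u · r_u = 9,
  F = r_u · r_v = 0,
  G = r_v · r_v = 9*sin(u)^2.
Evaluating at (u, v) = (3*pi/5, pi/5): E = 9, F = 0, G = 9*sqrt(5)/8 + 45/8.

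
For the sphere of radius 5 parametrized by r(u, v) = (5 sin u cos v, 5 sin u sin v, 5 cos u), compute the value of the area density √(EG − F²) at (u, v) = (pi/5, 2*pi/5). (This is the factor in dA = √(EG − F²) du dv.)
√(EG − F²)|_{(pi/5, 2*pi/5)} = 25*sqrt(10 - 2*sqrt(5))/4

E = 25, F = 0, G = 25*sin(u)^2, so EG − F² = 625*sin(u)^2. Taking the positive square root: √(EG − F²) = 25*Abs(sin(u)). At (u, v) = (pi/5, 2*pi/5): 25*sqrt(10 - 2*sqrt(5))/4.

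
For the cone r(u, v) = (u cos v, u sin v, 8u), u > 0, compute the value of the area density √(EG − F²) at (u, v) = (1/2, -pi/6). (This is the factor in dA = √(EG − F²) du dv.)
√(EG − F²)|_{(1/2, -pi/6)} = sqrt(65)/2

E = 65, F = 0, G = u^2, so EG − F² = 65*u^2. Taking the positive square root: √(EG − F²) = sqrt(65)*Abs(u). At (u, v) = (1/2, -pi/6): sqrt(65)/2.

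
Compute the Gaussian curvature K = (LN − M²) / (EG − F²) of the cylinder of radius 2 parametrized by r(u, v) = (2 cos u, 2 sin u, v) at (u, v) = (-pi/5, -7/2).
K = 0

Coefficients of the first fundamental form: E = 4, F = 0, G = 1.
Coefficients of the second fundamental form: L = -2, M = 0, N = 0.
Assemble K = (LN − M²)/(EG − F²) = 0. At (u, v) = (-pi/5, -7/2): K = 0.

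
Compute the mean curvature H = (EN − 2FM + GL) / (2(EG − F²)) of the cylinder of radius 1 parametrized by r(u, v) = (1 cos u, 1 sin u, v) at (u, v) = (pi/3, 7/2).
H = -1/2

With E = 1, F = 0, G = 1, L = -1, M = 0, N = 0, assemble
  H = (EN − 2FM + GL) / (2(EG − F²)) = -1/2.
At (u, v) = (pi/3, 7/2): H = -1/2.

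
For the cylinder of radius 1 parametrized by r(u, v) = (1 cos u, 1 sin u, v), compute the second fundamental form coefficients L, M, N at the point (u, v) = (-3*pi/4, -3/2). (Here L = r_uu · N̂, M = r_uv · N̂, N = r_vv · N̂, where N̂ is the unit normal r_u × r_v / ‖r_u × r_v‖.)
L = -1;  M = 0;  N = 0

Compute the unit normal N̂(u, v) = (cos(u), sin(u), 0), and the second partials r_uu, r_uv, r_vv. Take dot products:
  L(u, v) = r_uu · N̂ = -1,
  M(u, v) = r_uv · N̂ = 0,
  N(u, v) = r_vv · N̂ = 0.
Evaluating at (u, v) = (-3*pi/4, -3/2):
  L = -1, M = 0, N = 0.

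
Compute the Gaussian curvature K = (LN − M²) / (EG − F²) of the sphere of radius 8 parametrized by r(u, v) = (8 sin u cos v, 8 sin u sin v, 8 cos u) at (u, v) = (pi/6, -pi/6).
K = 1/64

Coefficients of the first fundamental form: E = 64, F = 0, G = 64*sin(u)^2.
Coefficients of the second fundamental form: L = -8*sin(u)/Abs(sin(u)), M = 0, N = -8*sin(u)^3/Abs(sin(u)).
Assemble K = (LN − M²)/(EG − F²) = 1/64. At (u, v) = (pi/6, -pi/6): K = 1/64.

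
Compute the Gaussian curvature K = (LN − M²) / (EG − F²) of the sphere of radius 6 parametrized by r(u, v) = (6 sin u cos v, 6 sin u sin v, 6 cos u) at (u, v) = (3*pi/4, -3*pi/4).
K = 1/36

Coefficients of the first fundamental form: E = 36, F = 0, G = 36*sin(u)^2.
Coefficients of the second fundamental form: L = -6*sin(u)/Abs(sin(u)), M = 0, N = -6*sin(u)^3/Abs(sin(u)).
Assemble K = (LN − M²)/(EG − F²) = 1/36. At (u, v) = (3*pi/4, -3*pi/4): K = 1/36.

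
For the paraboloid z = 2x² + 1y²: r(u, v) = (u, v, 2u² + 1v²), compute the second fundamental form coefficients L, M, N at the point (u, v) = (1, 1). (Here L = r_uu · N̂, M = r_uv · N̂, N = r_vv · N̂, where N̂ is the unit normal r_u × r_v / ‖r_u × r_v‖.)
L = 4*sqrt(21)/21;  M = 0;  N = 2*sqrt(21)/21

Compute the unit normal N̂(u, v) = (-4*u/sqrt(16*u^2 + 4*v^2 + 1), -2*v/sqrt(16*u^2 + 4*v^2 + 1), 1/sqrt(16*u^2 + 4*v^2 + 1)), and the second partials r_uu, r_uv, r_vv. Take dot products:
  L(u, v) = r_uu · N̂ = 4/sqrt(16*u^2 + 4*v^2 + 1),
  M(u, v) = r_uv · N̂ = 0,
  N(u, v) = r_vv · N̂ = 2/sqrt(16*u^2 + 4*v^2 + 1).
Evaluating at (u, v) = (1, 1):
  L = 4*sqrt(21)/21, M = 0, N = 2*sqrt(21)/21.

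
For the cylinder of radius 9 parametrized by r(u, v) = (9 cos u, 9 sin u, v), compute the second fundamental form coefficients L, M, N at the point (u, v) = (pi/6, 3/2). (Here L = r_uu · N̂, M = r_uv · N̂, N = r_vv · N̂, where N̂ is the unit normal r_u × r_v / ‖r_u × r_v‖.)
L = -9;  M = 0;  N = 0

Compute the unit normal N̂(u, v) = (cos(u), sin(u), 0), and the second partials r_uu, r_uv, r_vv. Take dot products:
  L(u, v) = r_uu · N̂ = -9,
  M(u, v) = r_uv · N̂ = 0,
  N(u, v) = r_vv · N̂ = 0.
Evaluating at (u, v) = (pi/6, 3/2):
  L = -9, M = 0, N = 0.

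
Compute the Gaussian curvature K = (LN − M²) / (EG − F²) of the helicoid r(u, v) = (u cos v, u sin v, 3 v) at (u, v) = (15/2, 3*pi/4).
K = -16/7569

Coefficients of the first fundamental form: E = 1, F = 0, G = u^2 + 9.
Coefficients of the second fundamental form: L = 0, M = -3/sqrt(u^2 + 9), N = 0.
Assemble K = (LN − M²)/(EG − F²) = -9/(u^2 + 9)^2. At (u, v) = (15/2, 3*pi/4): K = -16/7569.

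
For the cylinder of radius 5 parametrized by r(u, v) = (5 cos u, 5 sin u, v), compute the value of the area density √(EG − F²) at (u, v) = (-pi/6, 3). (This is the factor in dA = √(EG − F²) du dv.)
√(EG − F²)|_{(-pi/6, 3)} = 5

E = 25, F = 0, G = 1, so EG − F² = 25. Taking the positive square root: √(EG − F²) = 5. At (u, v) = (-pi/6, 3): 5.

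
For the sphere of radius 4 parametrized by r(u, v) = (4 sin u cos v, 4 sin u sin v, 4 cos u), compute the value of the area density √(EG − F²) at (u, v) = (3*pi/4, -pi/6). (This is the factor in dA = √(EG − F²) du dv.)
√(EG − F²)|_{(3*pi/4, -pi/6)} = 8*sqrt(2)

E = 16, F = 0, G = 16*sin(u)^2, so EG − F² = 256*sin(u)^2. Taking the positive square root: √(EG − F²) = 16*Abs(sin(u)). At (u, v) = (3*pi/4, -pi/6): 8*sqrt(2).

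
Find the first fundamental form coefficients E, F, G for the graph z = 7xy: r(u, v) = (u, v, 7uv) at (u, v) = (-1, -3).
E = 442;  F = 147;  G = 50

Partials: r_u = (1, 0, 7*v), r_v = (0, 1, 7*u). As functions of (u, v):
  E = r_u · r_u = 49*v^2 + 1,
  F = r_u · r_v = 49*u*v,
  G = r_v · r_v = 49*u^2 + 1.
Evaluating at (u, v) = (-1, -3): E = 442, F = 147, G = 50.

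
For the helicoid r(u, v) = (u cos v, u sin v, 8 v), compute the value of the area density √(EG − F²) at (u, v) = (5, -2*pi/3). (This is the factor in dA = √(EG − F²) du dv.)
√(EG − F²)|_{(5, -2*pi/3)} = sqrt(89)

E = 1, F = 0, G = u^2 + 64, so EG − F² = u^2 + 64. Taking the positive square root: √(EG − F²) = sqrt(u^2 + 64). At (u, v) = (5, -2*pi/3): sqrt(89).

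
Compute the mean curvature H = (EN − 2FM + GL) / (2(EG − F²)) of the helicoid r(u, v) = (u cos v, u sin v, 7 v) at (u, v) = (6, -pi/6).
H = 0

With E = 1, F = 0, G = u^2 + 49, L = 0, M = -7/sqrt(u^2 + 49), N = 0, assemble
  H = (EN − 2FM + GL) / (2(EG − F²)) = 0.
At (u, v) = (6, -pi/6): H = 0.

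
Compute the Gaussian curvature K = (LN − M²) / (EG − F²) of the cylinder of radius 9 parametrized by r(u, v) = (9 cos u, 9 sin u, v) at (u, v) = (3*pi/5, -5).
K = 0

Coefficients of the first fundamental form: E = 81, F = 0, G = 1.
Coefficients of the second fundamental form: L = -9, M = 0, N = 0.
Assemble K = (LN − M²)/(EG − F²) = 0. At (u, v) = (3*pi/5, -5): K = 0.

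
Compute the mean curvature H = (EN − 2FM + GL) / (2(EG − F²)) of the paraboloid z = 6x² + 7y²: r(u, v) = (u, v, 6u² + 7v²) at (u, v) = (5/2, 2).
H = 11017*sqrt(1685)/2839225

With E = 144*u^2 + 1, F = 168*u*v, G = 196*v^2 + 1, L = 12/sqrt(144*u^2 + 196*v^2 + 1), M = 0, N = 14/sqrt(144*u^2 + 196*v^2 + 1), assemble
  H = (EN − 2FM + GL) / (2(EG − F²)) = (1008*u^2 + 1176*v^2 + 13)/(144*u^2 + 196*v^2 + 1)^(3/2).
At (u, v) = (5/2, 2): H = 11017*sqrt(1685)/2839225.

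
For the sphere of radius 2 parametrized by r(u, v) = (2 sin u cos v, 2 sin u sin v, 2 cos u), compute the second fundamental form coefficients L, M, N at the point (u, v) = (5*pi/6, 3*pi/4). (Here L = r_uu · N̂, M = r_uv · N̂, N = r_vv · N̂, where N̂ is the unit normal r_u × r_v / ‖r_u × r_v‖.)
L = -2;  M = 0;  N = -1/2

Compute the unit normal N̂(u, v) = (sin(u)^2*cos(v)/Abs(sin(u)), sin(u)^2*sin(v)/Abs(sin(u)), sin(2*u)/(2*Abs(sin(u)))), and the second partials r_uu, r_uv, r_vv. Take dot products:
  L(u, v) = r_uu · N̂ = -2*sin(u)/Abs(sin(u)),
  M(u, v) = r_uv · N̂ = 0,
  N(u, v) = r_vv · N̂ = -2*sin(u)^3/Abs(sin(u)).
Evaluating at (u, v) = (5*pi/6, 3*pi/4):
  L = -2, M = 0, N = -1/2.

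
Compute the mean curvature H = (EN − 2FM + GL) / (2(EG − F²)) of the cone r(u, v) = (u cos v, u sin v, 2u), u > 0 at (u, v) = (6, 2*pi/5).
H = sqrt(5)/30

With E = 5, F = 0, G = u^2, L = 0, M = 0, N = 2*sqrt(5)*u^2/(5*Abs(u)), assemble
  H = (EN − 2FM + GL) / (2(EG − F²)) = sqrt(5)/(5*Abs(u)).
At (u, v) = (6, 2*pi/5): H = sqrt(5)/30.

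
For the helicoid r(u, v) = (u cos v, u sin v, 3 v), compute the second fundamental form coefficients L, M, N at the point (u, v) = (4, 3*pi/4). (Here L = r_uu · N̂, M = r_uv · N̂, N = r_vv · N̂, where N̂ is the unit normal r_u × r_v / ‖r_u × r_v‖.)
L = 0;  M = -3/5;  N = 0

Compute the unit normal N̂(u, v) = (3*sin(v)/sqrt(u^2 + 9), -3*cos(v)/sqrt(u^2 + 9), u/sqrt(u^2 + 9)), and the second partials r_uu, r_uv, r_vv. Take dot products:
  L(u, v) = r_uu · N̂ = 0,
  M(u, v) = r_uv · N̂ = -3/sqrt(u^2 + 9),
  N(u, v) = r_vv · N̂ = 0.
Evaluating at (u, v) = (4, 3*pi/4):
  L = 0, M = -3/5, N = 0.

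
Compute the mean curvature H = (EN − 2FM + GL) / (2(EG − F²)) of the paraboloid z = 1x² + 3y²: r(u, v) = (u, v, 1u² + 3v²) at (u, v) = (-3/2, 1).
H = 67*sqrt(46)/2116

With E = 4*u^2 + 1, F = 12*u*v, G = 36*v^2 + 1, L = 2/sqrt(4*u^2 + 36*v^2 + 1), M = 0, N = 6/sqrt(4*u^2 + 36*v^2 + 1), assemble
  H = (EN − 2FM + GL) / (2(EG − F²)) = 4*(3*u^2 + 9*v^2 + 1)/(4*u^2 + 36*v^2 + 1)^(3/2).
At (u, v) = (-3/2, 1): H = 67*sqrt(46)/2116.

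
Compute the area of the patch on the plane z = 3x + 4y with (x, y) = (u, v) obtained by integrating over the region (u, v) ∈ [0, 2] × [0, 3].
Area = 6*sqrt(26)

Area = ∫∫ √(EG − F²) du dv with √(EG − F²) = sqrt(26). Integrating over [0, 2] × [0, 3] gives 6*sqrt(26).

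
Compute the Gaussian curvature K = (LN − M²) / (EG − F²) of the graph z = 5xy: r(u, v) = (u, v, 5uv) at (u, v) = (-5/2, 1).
K = -400/531441

Coefficients of the first fundamental form: E = 25*v^2 + 1, F = 25*u*v, G = 25*u^2 + 1.
Coefficients of the second fundamental form: L = 0, M = 5/sqrt(25*u^2 + 25*v^2 + 1), N = 0.
Assemble K = (LN − M²)/(EG − F²) = -25/(625*u^4 + 1250*u^2*v^2 + 50*u^2 + 625*v^4 + 50*v^2 + 1). At (u, v) = (-5/2, 1): K = -400/531441.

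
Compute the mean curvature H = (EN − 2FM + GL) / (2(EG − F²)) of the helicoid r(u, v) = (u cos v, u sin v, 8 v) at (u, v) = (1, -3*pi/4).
H = 0

With E = 1, F = 0, G = u^2 + 64, L = 0, M = -8/sqrt(u^2 + 64), N = 0, assemble
  H = (EN − 2FM + GL) / (2(EG − F²)) = 0.
At (u, v) = (1, -3*pi/4): H = 0.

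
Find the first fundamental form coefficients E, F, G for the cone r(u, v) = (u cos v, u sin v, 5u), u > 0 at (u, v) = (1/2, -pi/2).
E = 26;  F = 0;  G = 1/4

Partials: r_u = (cos(v), sin(v), 5), r_v = (-u*sin(v), u*cos(v), 0). As functions of (u, v):
  E = r_u · r_u = 26,
  F = r_u · r_v = 0,
  G = r_v · r_v = u^2.
Evaluating at (u, v) = (1/2, -pi/2): E = 26, F = 0, G = 1/4.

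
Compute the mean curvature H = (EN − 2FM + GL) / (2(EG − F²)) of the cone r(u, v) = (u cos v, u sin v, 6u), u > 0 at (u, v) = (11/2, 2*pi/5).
H = 6*sqrt(37)/407

With E = 37, F = 0, G = u^2, L = 0, M = 0, N = 6*sqrt(37)*u^2/(37*Abs(u)), assemble
  H = (EN − 2FM + GL) / (2(EG − F²)) = 3*sqrt(37)/(37*Abs(u)).
At (u, v) = (11/2, 2*pi/5): H = 6*sqrt(37)/407.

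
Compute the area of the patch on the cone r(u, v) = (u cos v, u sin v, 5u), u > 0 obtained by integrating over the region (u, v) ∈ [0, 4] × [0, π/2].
Area = 4*sqrt(26)*pi

Area = ∫∫ √(EG − F²) du dv with √(EG − F²) = sqrt(26)*Abs(u). Integrating over [0, 4] × [0, π/2] gives 4*sqrt(26)*pi.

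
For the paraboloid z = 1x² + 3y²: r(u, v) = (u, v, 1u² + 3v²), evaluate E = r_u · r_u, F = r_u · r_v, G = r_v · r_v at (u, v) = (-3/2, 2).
E = 10;  F = -36;  G = 145

Partials: r_u = (1, 0, 2*u), r_v = (0, 1, 6*v). As functions of (u, v):
  E = r_u · r_u = 4*u^2 + 1,
  F = r_u · r_v = 12*u*v,
  G = r_v · r_v = 36*v^2 + 1.
Evaluating at (u, v) = (-3/2, 2): E = 10, F = -36, G = 145.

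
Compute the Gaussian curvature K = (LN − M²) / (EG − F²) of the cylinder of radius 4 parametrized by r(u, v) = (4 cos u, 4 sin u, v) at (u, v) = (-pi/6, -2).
K = 0

Coefficients of the first fundamental form: E = 16, F = 0, G = 1.
Coefficients of the second fundamental form: L = -4, M = 0, N = 0.
Assemble K = (LN − M²)/(EG − F²) = 0. At (u, v) = (-pi/6, -2): K = 0.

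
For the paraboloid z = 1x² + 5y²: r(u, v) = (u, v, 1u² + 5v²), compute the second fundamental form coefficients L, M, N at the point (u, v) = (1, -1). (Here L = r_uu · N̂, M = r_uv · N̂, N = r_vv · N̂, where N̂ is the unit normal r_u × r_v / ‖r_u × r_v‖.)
L = 2*sqrt(105)/105;  M = 0;  N = 2*sqrt(105)/21

Compute the unit normal N̂(u, v) = (-2*u/sqrt(4*u^2 + 100*v^2 + 1), -10*v/sqrt(4*u^2 + 100*v^2 + 1), 1/sqrt(4*u^2 + 100*v^2 + 1)), and the second partials r_uu, r_uv, r_vv. Take dot products:
  L(u, v) = r_uu · N̂ = 2/sqrt(4*u^2 + 100*v^2 + 1),
  M(u, v) = r_uv · N̂ = 0,
  N(u, v) = r_vv · N̂ = 10/sqrt(4*u^2 + 100*v^2 + 1).
Evaluating at (u, v) = (1, -1):
  L = 2*sqrt(105)/105, M = 0, N = 2*sqrt(105)/21.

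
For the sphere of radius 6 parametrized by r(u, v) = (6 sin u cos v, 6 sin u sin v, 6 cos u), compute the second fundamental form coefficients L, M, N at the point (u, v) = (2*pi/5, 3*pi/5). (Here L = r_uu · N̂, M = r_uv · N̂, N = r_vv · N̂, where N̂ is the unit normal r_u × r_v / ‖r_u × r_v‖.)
L = -6;  M = 0;  N = -15/4 - 3*sqrt(5)/4

Compute the unit normal N̂(u, v) = (sin(u)^2*cos(v)/Abs(sin(u)), sin(u)^2*sin(v)/Abs(sin(u)), sin(2*u)/(2*Abs(sin(u)))), and the second partials r_uu, r_uv, r_vv. Take dot products:
  L(u, v) = r_uu · N̂ = -6*sin(u)/Abs(sin(u)),
  M(u, v) = r_uv · N̂ = 0,
  N(u, v) = r_vv · N̂ = -6*sin(u)^3/Abs(sin(u)).
Evaluating at (u, v) = (2*pi/5, 3*pi/5):
  L = -6, M = 0, N = -15/4 - 3*sqrt(5)/4.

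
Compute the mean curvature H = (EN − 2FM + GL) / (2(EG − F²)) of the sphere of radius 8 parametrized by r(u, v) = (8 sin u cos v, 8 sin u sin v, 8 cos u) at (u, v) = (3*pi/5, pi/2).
H = -1/8

With E = 64, F = 0, G = 64*sin(u)^2, L = -8*sin(u)/Abs(sin(u)), M = 0, N = -8*sin(u)^3/Abs(sin(u)), assemble
  H = (EN − 2FM + GL) / (2(EG − F²)) = -sin(u)/(8*Abs(sin(u))).
At (u, v) = (3*pi/5, pi/2): H = -1/8.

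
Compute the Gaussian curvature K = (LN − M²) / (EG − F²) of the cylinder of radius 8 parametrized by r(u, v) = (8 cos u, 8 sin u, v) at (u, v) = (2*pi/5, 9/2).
K = 0

Coefficients of the first fundamental form: E = 64, F = 0, G = 1.
Coefficients of the second fundamental form: L = -8, M = 0, N = 0.
Assemble K = (LN − M²)/(EG − F²) = 0. At (u, v) = (2*pi/5, 9/2): K = 0.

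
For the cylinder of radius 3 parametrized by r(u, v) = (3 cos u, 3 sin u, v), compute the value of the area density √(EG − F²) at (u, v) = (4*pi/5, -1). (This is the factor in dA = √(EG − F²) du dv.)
√(EG − F²)|_{(4*pi/5, -1)} = 3

E = 9, F = 0, G = 1, so EG − F² = 9. Taking the positive square root: √(EG − F²) = 3. At (u, v) = (4*pi/5, -1): 3.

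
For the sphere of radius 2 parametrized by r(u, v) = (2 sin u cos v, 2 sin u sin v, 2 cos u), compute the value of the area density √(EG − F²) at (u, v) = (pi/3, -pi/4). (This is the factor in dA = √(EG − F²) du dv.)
√(EG − F²)|_{(pi/3, -pi/4)} = 2*sqrt(3)

E = 4, F = 0, G = 4*sin(u)^2, so EG − F² = 16*sin(u)^2. Taking the positive square root: √(EG − F²) = 4*Abs(sin(u)). At (u, v) = (pi/3, -pi/4): 2*sqrt(3).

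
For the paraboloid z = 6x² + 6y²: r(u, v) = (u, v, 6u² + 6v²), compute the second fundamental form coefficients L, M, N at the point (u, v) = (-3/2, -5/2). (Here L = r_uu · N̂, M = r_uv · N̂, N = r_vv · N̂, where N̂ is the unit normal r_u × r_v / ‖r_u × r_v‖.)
L = 12/35;  M = 0;  N = 12/35

Compute the unit normal N̂(u, v) = (-12*u/sqrt(144*u^2 + 144*v^2 + 1), -12*v/sqrt(144*u^2 + 144*v^2 + 1), 1/sqrt(144*u^2 + 144*v^2 + 1)), and the second partials r_uu, r_uv, r_vv. Take dot products:
  L(u, v) = r_uu · N̂ = 12/sqrt(144*u^2 + 144*v^2 + 1),
  M(u, v) = r_uv · N̂ = 0,
  N(u, v) = r_vv · N̂ = 12/sqrt(144*u^2 + 144*v^2 + 1).
Evaluating at (u, v) = (-3/2, -5/2):
  L = 12/35, M = 0, N = 12/35.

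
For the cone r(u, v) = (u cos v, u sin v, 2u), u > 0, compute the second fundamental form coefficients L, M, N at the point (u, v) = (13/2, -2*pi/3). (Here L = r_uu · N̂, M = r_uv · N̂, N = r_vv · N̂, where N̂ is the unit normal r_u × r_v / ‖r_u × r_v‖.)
L = 0;  M = 0;  N = 13*sqrt(5)/5

Compute the unit normal N̂(u, v) = (-2*sqrt(5)*u*cos(v)/(5*Abs(u)), -2*sqrt(5)*u*sin(v)/(5*Abs(u)), sqrt(5)*u/(5*Abs(u))), and the second partials r_uu, r_uv, r_vv. Take dot products:
  L(u, v) = r_uu · N̂ = 0,
  M(u, v) = r_uv · N̂ = 0,
  N(u, v) = r_vv · N̂ = 2*sqrt(5)*u^2/(5*Abs(u)).
Evaluating at (u, v) = (13/2, -2*pi/3):
  L = 0, M = 0, N = 13*sqrt(5)/5.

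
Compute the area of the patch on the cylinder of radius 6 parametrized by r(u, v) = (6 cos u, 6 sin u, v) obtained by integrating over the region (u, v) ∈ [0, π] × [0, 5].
Area = 30*pi

Area = ∫∫ √(EG − F²) du dv with √(EG − F²) = 6. Integrating over [0, π] × [0, 5] gives 30*pi.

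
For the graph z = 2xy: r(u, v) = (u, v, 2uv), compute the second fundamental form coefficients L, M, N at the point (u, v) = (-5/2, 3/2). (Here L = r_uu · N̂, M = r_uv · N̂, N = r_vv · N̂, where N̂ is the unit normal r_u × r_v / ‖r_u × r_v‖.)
L = 0;  M = 2*sqrt(35)/35;  N = 0

Compute the unit normal N̂(u, v) = (-2*v/sqrt(4*u^2 + 4*v^2 + 1), -2*u/sqrt(4*u^2 + 4*v^2 + 1), 1/sqrt(4*u^2 + 4*v^2 + 1)), and the second partials r_uu, r_uv, r_vv. Take dot products:
  L(u, v) = r_uu · N̂ = 0,
  M(u, v) = r_uv · N̂ = 2/sqrt(4*u^2 + 4*v^2 + 1),
  N(u, v) = r_vv · N̂ = 0.
Evaluating at (u, v) = (-5/2, 3/2):
  L = 0, M = 2*sqrt(35)/35, N = 0.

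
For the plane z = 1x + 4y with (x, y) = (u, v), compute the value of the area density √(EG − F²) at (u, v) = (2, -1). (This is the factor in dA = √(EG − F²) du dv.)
√(EG − F²)|_{(2, -1)} = 3*sqrt(2)

E = 2, F = 4, G = 17, so EG − F² = 18. Taking the positive square root: √(EG − F²) = 3*sqrt(2). At (u, v) = (2, -1): 3*sqrt(2).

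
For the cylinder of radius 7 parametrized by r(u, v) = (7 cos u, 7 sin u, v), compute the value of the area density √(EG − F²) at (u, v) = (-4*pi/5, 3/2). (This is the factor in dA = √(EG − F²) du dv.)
√(EG − F²)|_{(-4*pi/5, 3/2)} = 7

E = 49, F = 0, G = 1, so EG − F² = 49. Taking the positive square root: √(EG − F²) = 7. At (u, v) = (-4*pi/5, 3/2): 7.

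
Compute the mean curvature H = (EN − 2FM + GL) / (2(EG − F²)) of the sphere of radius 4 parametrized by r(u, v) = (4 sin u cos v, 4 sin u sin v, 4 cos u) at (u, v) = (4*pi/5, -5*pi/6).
H = -1/4

With E = 16, F = 0, G = 16*sin(u)^2, L = -4*sin(u)/Abs(sin(u)), M = 0, N = -4*sin(u)^3/Abs(sin(u)), assemble
  H = (EN − 2FM + GL) / (2(EG − F²)) = -sin(u)/(4*Abs(sin(u))).
At (u, v) = (4*pi/5, -5*pi/6): H = -1/4.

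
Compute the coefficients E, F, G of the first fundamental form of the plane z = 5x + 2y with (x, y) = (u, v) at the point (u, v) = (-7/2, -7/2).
E = 26;  F = 10;  G = 5

Partials: r_u = (1, 0, 5), r_v = (0, 1, 2). As functions of (u, v):
  E = r_u · r_u = 26,
  F = r_u · r_v = 10,
  G = r_v · r_v = 5.
Evaluating at (u, v) = (-7/2, -7/2): E = 26, F = 10, G = 5.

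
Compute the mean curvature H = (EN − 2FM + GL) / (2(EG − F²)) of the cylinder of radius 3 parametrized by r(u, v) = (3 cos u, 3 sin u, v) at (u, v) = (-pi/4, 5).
H = -1/6

With E = 9, F = 0, G = 1, L = -3, M = 0, N = 0, assemble
  H = (EN − 2FM + GL) / (2(EG − F²)) = -1/6.
At (u, v) = (-pi/4, 5): H = -1/6.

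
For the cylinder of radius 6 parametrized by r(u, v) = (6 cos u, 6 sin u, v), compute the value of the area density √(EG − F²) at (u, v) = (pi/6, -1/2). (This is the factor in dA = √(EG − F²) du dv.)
√(EG − F²)|_{(pi/6, -1/2)} = 6

E = 36, F = 0, G = 1, so EG − F² = 36. Taking the positive square root: √(EG − F²) = 6. At (u, v) = (pi/6, -1/2): 6.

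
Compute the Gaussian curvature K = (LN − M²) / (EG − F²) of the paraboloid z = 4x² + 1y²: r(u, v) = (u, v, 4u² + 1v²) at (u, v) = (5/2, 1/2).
K = 4/40401

Coefficients of the first fundamental form: E = 64*u^2 + 1, F = 16*u*v, G = 4*v^2 + 1.
Coefficients of the second fundamental form: L = 8/sqrt(64*u^2 + 4*v^2 + 1), M = 0, N = 2/sqrt(64*u^2 + 4*v^2 + 1).
Assemble K = (LN − M²)/(EG − F²) = 16/(4096*u^4 + 512*u^2*v^2 + 128*u^2 + 16*v^4 + 8*v^2 + 1). At (u, v) = (5/2, 1/2): K = 4/40401.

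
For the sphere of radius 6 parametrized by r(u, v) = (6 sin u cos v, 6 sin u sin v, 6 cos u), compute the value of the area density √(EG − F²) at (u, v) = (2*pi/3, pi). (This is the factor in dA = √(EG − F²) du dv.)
√(EG − F²)|_{(2*pi/3, pi)} = 18*sqrt(3)

E = 36, F = 0, G = 36*sin(u)^2, so EG − F² = 1296*sin(u)^2. Taking the positive square root: √(EG − F²) = 36*Abs(sin(u)). At (u, v) = (2*pi/3, pi): 18*sqrt(3).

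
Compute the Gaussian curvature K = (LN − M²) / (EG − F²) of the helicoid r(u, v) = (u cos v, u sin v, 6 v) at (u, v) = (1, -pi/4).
K = -36/1369

Coefficients of the first fundamental form: E = 1, F = 0, G = u^2 + 36.
Coefficients of the second fundamental form: L = 0, M = -6/sqrt(u^2 + 36), N = 0.
Assemble K = (LN − M²)/(EG − F²) = -36/(u^2 + 36)^2. At (u, v) = (1, -pi/4): K = -36/1369.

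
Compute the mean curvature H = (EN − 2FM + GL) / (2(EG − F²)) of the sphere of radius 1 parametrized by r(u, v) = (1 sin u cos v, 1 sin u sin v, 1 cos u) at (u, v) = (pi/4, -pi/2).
H = -1

With E = 1, F = 0, G = sin(u)^2, L = -sin(u)/Abs(sin(u)), M = 0, N = -sin(u)^3/Abs(sin(u)), assemble
  H = (EN − 2FM + GL) / (2(EG − F²)) = -sin(u)/Abs(sin(u)).
At (u, v) = (pi/4, -pi/2): H = -1.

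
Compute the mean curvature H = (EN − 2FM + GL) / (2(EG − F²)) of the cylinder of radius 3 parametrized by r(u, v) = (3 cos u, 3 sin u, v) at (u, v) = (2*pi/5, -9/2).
H = -1/6

With E = 9, F = 0, G = 1, L = -3, M = 0, N = 0, assemble
  H = (EN − 2FM + GL) / (2(EG − F²)) = -1/6.
At (u, v) = (2*pi/5, -9/2): H = -1/6.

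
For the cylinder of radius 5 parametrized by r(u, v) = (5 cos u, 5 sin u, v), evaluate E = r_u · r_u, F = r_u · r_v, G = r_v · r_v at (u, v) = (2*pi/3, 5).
E = 25;  F = 0;  G = 1

Partials: r_u = (-5*sin(u), 5*cos(u), 0), r_v = (0, 0, 1). As functions of (u, v):
  E = r_u · r_u = 25,
  F = r_u · r_v = 0,
  G = r_v · r_v = 1.
Evaluating at (u, v) = (2*pi/3, 5): E = 25, F = 0, G = 1.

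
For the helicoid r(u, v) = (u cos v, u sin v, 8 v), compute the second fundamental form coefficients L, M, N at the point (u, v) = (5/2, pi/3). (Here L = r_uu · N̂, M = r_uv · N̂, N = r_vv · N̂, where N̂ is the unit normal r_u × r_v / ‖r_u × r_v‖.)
L = 0;  M = -16*sqrt(281)/281;  N = 0

Compute the unit normal N̂(u, v) = (8*sin(v)/sqrt(u^2 + 64), -8*cos(v)/sqrt(u^2 + 64), u/sqrt(u^2 + 64)), and the second partials r_uu, r_uv, r_vv. Take dot products:
  L(u, v) = r_uu · N̂ = 0,
  M(u, v) = r_uv · N̂ = -8/sqrt(u^2 + 64),
  N(u, v) = r_vv · N̂ = 0.
Evaluating at (u, v) = (5/2, pi/3):
  L = 0, M = -16*sqrt(281)/281, N = 0.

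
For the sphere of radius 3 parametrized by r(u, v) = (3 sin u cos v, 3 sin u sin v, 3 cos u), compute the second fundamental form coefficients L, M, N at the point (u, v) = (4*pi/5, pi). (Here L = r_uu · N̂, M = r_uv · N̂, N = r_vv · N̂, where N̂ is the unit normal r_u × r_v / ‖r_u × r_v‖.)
L = -3;  M = 0;  N = -15/8 + 3*sqrt(5)/8

Compute the unit normal N̂(u, v) = (sin(u)^2*cos(v)/Abs(sin(u)), sin(u)^2*sin(v)/Abs(sin(u)), sin(2*u)/(2*Abs(sin(u)))), and the second partials r_uu, r_uv, r_vv. Take dot products:
  L(u, v) = r_uu · N̂ = -3*sin(u)/Abs(sin(u)),
  M(u, v) = r_uv · N̂ = 0,
  N(u, v) = r_vv · N̂ = -3*sin(u)^3/Abs(sin(u)).
Evaluating at (u, v) = (4*pi/5, pi):
  L = -3, M = 0, N = -15/8 + 3*sqrt(5)/8.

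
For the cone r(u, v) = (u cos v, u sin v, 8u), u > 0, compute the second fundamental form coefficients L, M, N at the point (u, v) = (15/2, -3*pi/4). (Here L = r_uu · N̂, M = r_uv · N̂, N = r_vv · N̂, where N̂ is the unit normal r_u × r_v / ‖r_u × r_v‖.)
L = 0;  M = 0;  N = 12*sqrt(65)/13

Compute the unit normal N̂(u, v) = (-8*sqrt(65)*u*cos(v)/(65*Abs(u)), -8*sqrt(65)*u*sin(v)/(65*Abs(u)), sqrt(65)*u/(65*Abs(u))), and the second partials r_uu, r_uv, r_vv. Take dot products:
  L(u, v) = r_uu · N̂ = 0,
  M(u, v) = r_uv · N̂ = 0,
  N(u, v) = r_vv · N̂ = 8*sqrt(65)*u^2/(65*Abs(u)).
Evaluating at (u, v) = (15/2, -3*pi/4):
  L = 0, M = 0, N = 12*sqrt(65)/13.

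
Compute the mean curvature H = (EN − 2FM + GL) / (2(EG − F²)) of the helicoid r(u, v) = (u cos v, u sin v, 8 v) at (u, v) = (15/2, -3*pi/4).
H = 0

With E = 1, F = 0, G = u^2 + 64, L = 0, M = -8/sqrt(u^2 + 64), N = 0, assemble
  H = (EN − 2FM + GL) / (2(EG − F²)) = 0.
At (u, v) = (15/2, -3*pi/4): H = 0.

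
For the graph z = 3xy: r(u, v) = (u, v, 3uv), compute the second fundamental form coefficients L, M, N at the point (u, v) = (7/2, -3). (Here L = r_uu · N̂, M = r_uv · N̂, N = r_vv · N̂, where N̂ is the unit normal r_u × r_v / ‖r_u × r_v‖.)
L = 0;  M = 6*sqrt(769)/769;  N = 0

Compute the unit normal N̂(u, v) = (-3*v/sqrt(9*u^2 + 9*v^2 + 1), -3*u/sqrt(9*u^2 + 9*v^2 + 1), 1/sqrt(9*u^2 + 9*v^2 + 1)), and the second partials r_uu, r_uv, r_vv. Take dot products:
  L(u, v) = r_uu · N̂ = 0,
  M(u, v) = r_uv · N̂ = 3/sqrt(9*u^2 + 9*v^2 + 1),
  N(u, v) = r_vv · N̂ = 0.
Evaluating at (u, v) = (7/2, -3):
  L = 0, M = 6*sqrt(769)/769, N = 0.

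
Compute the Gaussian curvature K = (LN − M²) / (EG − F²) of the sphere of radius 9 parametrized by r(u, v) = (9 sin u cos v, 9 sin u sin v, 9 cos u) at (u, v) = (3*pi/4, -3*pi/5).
K = 1/81

Coefficients of the first fundamental form: E = 81, F = 0, G = 81*sin(u)^2.
Coefficients of the second fundamental form: L = -9*sin(u)/Abs(sin(u)), M = 0, N = -9*sin(u)^3/Abs(sin(u)).
Assemble K = (LN − M²)/(EG − F²) = 1/81. At (u, v) = (3*pi/4, -3*pi/5): K = 1/81.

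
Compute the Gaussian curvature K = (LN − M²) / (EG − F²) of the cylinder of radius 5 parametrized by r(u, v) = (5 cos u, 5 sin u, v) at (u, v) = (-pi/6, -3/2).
K = 0

Coefficients of the first fundamental form: E = 25, F = 0, G = 1.
Coefficients of the second fundamental form: L = -5, M = 0, N = 0.
Assemble K = (LN − M²)/(EG − F²) = 0. At (u, v) = (-pi/6, -3/2): K = 0.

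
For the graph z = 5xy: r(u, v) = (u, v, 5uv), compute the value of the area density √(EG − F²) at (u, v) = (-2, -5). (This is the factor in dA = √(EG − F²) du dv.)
√(EG − F²)|_{(-2, -5)} = 11*sqrt(6)

E = 25*v^2 + 1, F = 25*u*v, G = 25*u^2 + 1, so EG − F² = 25*u^2 + 25*v^2 + 1. Taking the positive square root: √(EG − F²) = sqrt(25*u^2 + 25*v^2 + 1). At (u, v) = (-2, -5): 11*sqrt(6).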